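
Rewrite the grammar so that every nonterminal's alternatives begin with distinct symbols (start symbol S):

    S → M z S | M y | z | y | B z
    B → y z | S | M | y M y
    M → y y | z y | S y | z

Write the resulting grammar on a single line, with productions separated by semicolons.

S → z | y | B z | M S'; B → S | M | y B'; M → y y | S y | z M'; S' → z S | y; B' → z | M y; M' → y | ε

S has alternatives sharing prefix 'M': factor to S → M S' with S' → z S | y.
B has alternatives sharing prefix 'y': factor to B → y B' with B' → z | M y.
M has alternatives sharing prefix 'z': factor to M → z M' with M' → y | ε.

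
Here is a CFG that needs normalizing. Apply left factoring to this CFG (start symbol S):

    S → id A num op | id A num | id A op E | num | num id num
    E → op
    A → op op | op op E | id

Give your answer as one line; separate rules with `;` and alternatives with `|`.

S has alternatives sharing prefix 'id A': factor to S → id A S' with S' → num op | num | op E.
S has alternatives sharing prefix 'num': factor to S → num S'' with S'' → ε | id num.
A has alternatives sharing prefix 'op op': factor to A → op op A' with A' → ε | E.
S' has alternatives sharing prefix 'num': factor to S' → num S''' with S''' → op | ε.

S → id A S' | num S''; E → op; A → id | op op A'; S' → op E | num S'''; S'' → ε | id num; A' → ε | E; S''' → op | ε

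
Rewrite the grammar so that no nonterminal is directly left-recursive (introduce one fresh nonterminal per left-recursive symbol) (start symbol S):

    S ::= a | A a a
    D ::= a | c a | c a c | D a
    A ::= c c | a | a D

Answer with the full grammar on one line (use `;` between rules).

Left recursion appears on D.
For D: α = {a}, β = {a, c a, c a c}. Rewrite as D → β D' and D' → α D' | ε.

S ::= a | A a a; D ::= a D' | c a D' | c a c D'; A ::= c c | a | a D; D' ::= a D' | ε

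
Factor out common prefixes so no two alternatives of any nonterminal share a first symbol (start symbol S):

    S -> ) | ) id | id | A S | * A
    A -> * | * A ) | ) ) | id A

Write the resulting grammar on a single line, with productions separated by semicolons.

S has alternatives sharing prefix ')': factor to S → ) S' with S' → ε | id.
A has alternatives sharing prefix '*': factor to A → * A' with A' → ε | A ).

S -> id | A S | * A | ) S'; A -> ) ) | id A | * A'; S' -> ε | id; A' -> ε | A )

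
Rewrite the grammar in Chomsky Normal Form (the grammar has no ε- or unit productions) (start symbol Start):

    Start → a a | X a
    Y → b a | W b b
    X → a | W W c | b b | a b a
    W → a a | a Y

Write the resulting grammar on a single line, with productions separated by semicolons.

Start → X1 X1 | X X1; Y → X2 X1 | W Y1; X → a | W Y2 | X2 X2 | X1 Y3; W → X1 X1 | X1 Y; X1 → a; X2 → b; X3 → c; Y1 → X2 X2; Y2 → W X3; Y3 → X2 X1

Introduce a nonterminal for each terminal appearing in a rule of length ≥ 2: X1 → a, X2 → b, X3 → c.
Binarize each right-hand side of length ≥ 3 by chaining fresh nonterminals (Y1, Y2, …): affected rules were Y → W X2 X2; X → W W X3; X → X1 X2 X1.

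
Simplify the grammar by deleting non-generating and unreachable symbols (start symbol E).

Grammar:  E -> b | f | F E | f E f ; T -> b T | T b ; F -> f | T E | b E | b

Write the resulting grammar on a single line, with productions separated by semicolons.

Generating nonterminals: {E, F}.
Reachable from E after that: {E, F}.
Removed useless symbols: {T} and every production mentioning them.

E -> b | f | F E | f E f; F -> f | b E | b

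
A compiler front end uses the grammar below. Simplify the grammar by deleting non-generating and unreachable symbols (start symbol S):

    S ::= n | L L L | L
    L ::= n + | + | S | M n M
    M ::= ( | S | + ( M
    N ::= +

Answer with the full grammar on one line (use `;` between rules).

Generating nonterminals: {L, M, N, S}.
Reachable from S after that: {L, M, S}.
Removed useless symbols: {N} and every production mentioning them.

S ::= n | L L L | L; L ::= n + | + | S | M n M; M ::= ( | S | + ( M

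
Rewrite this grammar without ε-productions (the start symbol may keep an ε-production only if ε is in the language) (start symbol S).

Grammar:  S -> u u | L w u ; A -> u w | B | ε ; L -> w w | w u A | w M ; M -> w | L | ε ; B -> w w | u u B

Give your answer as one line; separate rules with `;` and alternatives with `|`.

Nullable set = {A, M}.
ε ∉ L(G), so no ε-production is kept.
Expand every rule over subsets of its nullable positions: L → w u A gives w u A | w u. L → w M gives w M | w.

S -> u u | L w u; A -> u w | B; L -> w w | w u A | w u | w M | w; M -> w | L; B -> w w | u u B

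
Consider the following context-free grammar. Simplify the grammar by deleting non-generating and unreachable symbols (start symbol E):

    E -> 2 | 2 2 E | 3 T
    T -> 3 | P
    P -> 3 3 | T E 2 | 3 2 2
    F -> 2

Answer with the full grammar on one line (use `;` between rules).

E -> 2 | 2 2 E | 3 T; T -> 3 | P; P -> 3 3 | T E 2 | 3 2 2

Generating nonterminals: {E, F, P, T}.
Reachable from E after that: {E, P, T}.
Removed useless symbols: {F} and every production mentioning them.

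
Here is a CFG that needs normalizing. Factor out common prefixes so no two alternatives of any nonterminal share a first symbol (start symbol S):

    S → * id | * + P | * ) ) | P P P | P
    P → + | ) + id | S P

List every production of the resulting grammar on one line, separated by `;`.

S has alternatives sharing prefix '*': factor to S → * S' with S' → id | + P | ) ).
S has alternatives sharing prefix 'P': factor to S → P S'' with S'' → P P | ε.

S → * S' | P S''; P → + | ) + id | S P; S' → id | + P | ) ); S'' → P P | ε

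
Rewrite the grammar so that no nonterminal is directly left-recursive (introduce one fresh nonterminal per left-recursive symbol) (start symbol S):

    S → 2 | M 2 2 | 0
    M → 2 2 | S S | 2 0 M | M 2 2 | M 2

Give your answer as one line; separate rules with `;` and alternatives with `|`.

Directly left-recursive nonterminal: M.
For M: α = {2 2, 2}, β = {2 2, S S, 2 0 M}. Rewrite as M → β M' and M' → α M' | ε.

S → 2 | M 2 2 | 0; M → 2 2 M' | S S M' | 2 0 M M'; M' → 2 2 M' | 2 M' | ε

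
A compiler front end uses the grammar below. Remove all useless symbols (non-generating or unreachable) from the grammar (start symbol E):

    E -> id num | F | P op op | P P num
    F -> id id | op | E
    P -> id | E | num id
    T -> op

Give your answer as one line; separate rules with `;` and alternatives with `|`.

Generating nonterminals: {E, F, P, T}.
Reachable from E after that: {E, F, P}.
Removed useless symbols: {T} and every production mentioning them.

E -> id num | F | P op op | P P num; F -> id id | op | E; P -> id | E | num id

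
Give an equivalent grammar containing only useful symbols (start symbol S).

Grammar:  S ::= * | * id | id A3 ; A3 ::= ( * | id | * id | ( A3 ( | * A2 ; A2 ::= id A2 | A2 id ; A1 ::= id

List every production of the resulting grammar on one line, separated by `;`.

Generating nonterminals: {A1, A3, S}.
Reachable from S after that: {A3, S}.
Removed useless symbols: {A1, A2} and every production mentioning them.

S ::= * | * id | id A3; A3 ::= ( * | id | * id | ( A3 (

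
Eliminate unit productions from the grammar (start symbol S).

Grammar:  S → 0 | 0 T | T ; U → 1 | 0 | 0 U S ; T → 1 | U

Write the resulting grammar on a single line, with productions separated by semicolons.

Unit pairs: S ⇒* {T, U}; T ⇒* {U}.
For every A with A ⇒* B via unit rules, add B's non-unit alternatives to A; then delete every rule of the form X → Y.

S → 1 | 0 | 0 U S | 0 T; U → 1 | 0 | 0 U S; T → 1 | 0 | 0 U S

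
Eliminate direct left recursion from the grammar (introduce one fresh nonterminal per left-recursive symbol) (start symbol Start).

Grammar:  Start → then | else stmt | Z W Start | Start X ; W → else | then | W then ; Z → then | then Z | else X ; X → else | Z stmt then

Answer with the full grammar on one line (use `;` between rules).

Start → then Start1 | else stmt Start1 | Z W Start Start1; W → else W1 | then W1; Z → then | then Z | else X; X → else | Z stmt then; Start1 → X Start1 | eps; W1 → then W1 | eps

Directly left-recursive nonterminals: Start, W.
For Start: α = {X}, β = {then, else stmt, Z W Start}. Rewrite as Start → β Start1 and Start1 → α Start1 | ε.
For W: α = {then}, β = {else, then}. Rewrite as W → β W1 and W1 → α W1 | ε.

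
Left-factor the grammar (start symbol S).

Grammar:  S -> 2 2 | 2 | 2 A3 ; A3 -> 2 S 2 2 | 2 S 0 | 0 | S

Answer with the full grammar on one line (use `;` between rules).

S has alternatives sharing prefix '2': factor to S → 2 S' with S' → 2 | ε | A3.
A3 has alternatives sharing prefix '2 S': factor to A3 → 2 S A3' with A3' → 2 2 | 0.

S -> 2 S'; A3 -> 0 | S | 2 S A3'; S' -> 2 | ε | A3; A3' -> 2 2 | 0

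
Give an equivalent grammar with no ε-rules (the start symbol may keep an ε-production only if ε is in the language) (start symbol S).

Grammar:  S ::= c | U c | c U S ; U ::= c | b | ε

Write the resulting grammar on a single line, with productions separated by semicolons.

S ::= c | U c | c U S | c S; U ::= c | b

Nullable set = {U}.
ε ∉ L(G), so no ε-production is kept.
Add the nullable-subset variants: S → c U S gives c U S | c S.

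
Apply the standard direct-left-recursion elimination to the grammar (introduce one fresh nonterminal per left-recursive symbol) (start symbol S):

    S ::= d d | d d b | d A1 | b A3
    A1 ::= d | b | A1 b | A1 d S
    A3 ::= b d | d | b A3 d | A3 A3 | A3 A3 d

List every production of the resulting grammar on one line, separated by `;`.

S ::= d d | d d b | d A1 | b A3; A1 ::= d A1' | b A1'; A3 ::= b d A3' | d A3' | b A3 d A3'; A1' ::= b A1' | d S A1' | ε; A3' ::= A3 A3' | A3 d A3' | ε

Left recursion appears on A1, A3.
For A1: α = {b, d S}, β = {d, b}. Rewrite as A1 → β A1' and A1' → α A1' | ε.
For A3: α = {A3, A3 d}, β = {b d, d, b A3 d}. Rewrite as A3 → β A3' and A3' → α A3' | ε.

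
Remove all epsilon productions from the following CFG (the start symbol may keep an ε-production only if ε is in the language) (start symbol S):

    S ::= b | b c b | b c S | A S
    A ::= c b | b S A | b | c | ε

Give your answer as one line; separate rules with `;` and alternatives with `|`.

Nullable nonterminals: {A}.
ε ∉ L(G), so no ε-production is kept.
Add the nullable-subset variants: A → b S A gives b S A | b S.

S ::= b | b c b | b c S | A S; A ::= c b | b S A | b S | b | c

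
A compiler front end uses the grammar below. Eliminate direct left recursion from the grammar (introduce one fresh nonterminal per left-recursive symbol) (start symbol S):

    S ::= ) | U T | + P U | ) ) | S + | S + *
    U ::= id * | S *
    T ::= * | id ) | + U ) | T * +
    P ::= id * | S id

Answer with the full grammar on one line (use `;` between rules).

Left recursion appears on S, T.
For S: α = {+, + *}, β = {), U T, + P U, ) )}. Rewrite as S → β S' and S' → α S' | ε.
For T: α = {* +}, β = {*, id ), + U )}. Rewrite as T → β T' and T' → α T' | ε.

S ::= ) S' | U T S' | + P U S' | ) ) S'; U ::= id * | S *; T ::= * T' | id ) T' | + U ) T'; P ::= id * | S id; S' ::= + S' | + * S' | ε; T' ::= * + T' | ε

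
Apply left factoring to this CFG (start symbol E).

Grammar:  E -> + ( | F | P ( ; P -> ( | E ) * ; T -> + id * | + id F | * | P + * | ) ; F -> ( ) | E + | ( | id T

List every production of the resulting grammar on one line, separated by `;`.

T has alternatives sharing prefix '+ id': factor to T → + id T' with T' → * | F.
F has alternatives sharing prefix '(': factor to F → ( F' with F' → ) | ε.

E -> + ( | F | P (; P -> ( | E ) *; T -> * | P + * | ) | + id T'; F -> E + | id T | ( F'; T' -> * | F; F' -> ) | ε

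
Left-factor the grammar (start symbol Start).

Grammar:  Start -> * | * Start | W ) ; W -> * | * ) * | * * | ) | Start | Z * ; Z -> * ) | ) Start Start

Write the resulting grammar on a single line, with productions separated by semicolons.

Start -> W ) | * Start1; W -> ) | Start | Z * | * W1; Z -> * ) | ) Start Start; Start1 -> ε | Start; W1 -> ε | ) * | *

Start has alternatives sharing prefix '*': factor to Start → * Start1 with Start1 → ε | Start.
W has alternatives sharing prefix '*': factor to W → * W1 with W1 → ε | ) * | *.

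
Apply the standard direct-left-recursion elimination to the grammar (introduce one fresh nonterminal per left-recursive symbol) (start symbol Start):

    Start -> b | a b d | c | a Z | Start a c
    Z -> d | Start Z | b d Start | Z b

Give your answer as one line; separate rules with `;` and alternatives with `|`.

Start -> b Start1 | a b d Start1 | c Start1 | a Z Start1; Z -> d Z1 | Start Z Z1 | b d Start Z1; Start1 -> a c Start1 | ε; Z1 -> b Z1 | ε

Start, Z are directly left-recursive.
For Start: α = {a c}, β = {b, a b d, c, a Z}. Rewrite as Start → β Start1 and Start1 → α Start1 | ε.
For Z: α = {b}, β = {d, Start Z, b d Start}. Rewrite as Z → β Z1 and Z1 → α Z1 | ε.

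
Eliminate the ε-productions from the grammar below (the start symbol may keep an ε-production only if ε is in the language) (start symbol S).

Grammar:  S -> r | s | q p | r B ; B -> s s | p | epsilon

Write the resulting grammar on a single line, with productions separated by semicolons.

Nullable nonterminals: {B}.
ε ∉ L(G), so no ε-production is kept.

S -> r | s | q p | r B; B -> s s | p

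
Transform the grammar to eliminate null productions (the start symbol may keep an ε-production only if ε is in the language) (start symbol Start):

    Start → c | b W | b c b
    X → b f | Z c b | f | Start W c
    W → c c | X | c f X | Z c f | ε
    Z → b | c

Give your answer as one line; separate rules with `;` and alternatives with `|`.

The nullable symbols are {W}.
ε ∉ L(G), so no ε-production is kept.
Add the nullable-subset variants: Start → b W gives b W | b. X → Start W c gives Start W c | Start c.

Start → c | b W | b | b c b; X → b f | Z c b | f | Start W c | Start c; W → c c | X | c f X | Z c f; Z → b | c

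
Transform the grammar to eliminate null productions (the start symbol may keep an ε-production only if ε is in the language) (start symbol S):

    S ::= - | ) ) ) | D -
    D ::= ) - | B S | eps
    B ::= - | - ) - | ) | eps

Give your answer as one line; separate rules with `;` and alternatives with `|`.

S ::= - | ) ) ) | D -; D ::= ) - | B S | S; B ::= - | - ) - | )

Nullable set = {B, D}.
ε ∉ L(G), so no ε-production is kept.
Add the nullable-subset variants: D → B S gives B S | S.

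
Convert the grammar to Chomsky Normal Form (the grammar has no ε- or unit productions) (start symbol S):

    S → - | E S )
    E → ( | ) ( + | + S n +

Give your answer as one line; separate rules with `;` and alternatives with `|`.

Introduce a nonterminal for each terminal appearing in a rule of length ≥ 2: X1 → ), X2 → (, X3 → +, X4 → n.
Binarize each right-hand side of length ≥ 3 by chaining fresh nonterminals (Y1, Y2, …): affected rules were S → E S X1; E → X1 X2 X3; E → X3 S X4 X3.

S → - | E Y1; E → ( | X1 Y2 | X3 Y3; X1 → ); X2 → (; X3 → +; X4 → n; Y1 → S X1; Y2 → X2 X3; Y3 → S Y4; Y4 → X4 X3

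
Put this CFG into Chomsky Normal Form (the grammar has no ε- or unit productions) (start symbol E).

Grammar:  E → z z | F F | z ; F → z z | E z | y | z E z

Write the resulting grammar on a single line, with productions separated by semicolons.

Introduce a nonterminal for each terminal appearing in a rule of length ≥ 2: X1 → z.
Binarize each right-hand side of length ≥ 3 by chaining fresh nonterminals (Y1, Y2, …): affected rules were F → X1 E X1.

E → X1 X1 | F F | z; F → X1 X1 | E X1 | y | X1 Y1; X1 → z; Y1 → E X1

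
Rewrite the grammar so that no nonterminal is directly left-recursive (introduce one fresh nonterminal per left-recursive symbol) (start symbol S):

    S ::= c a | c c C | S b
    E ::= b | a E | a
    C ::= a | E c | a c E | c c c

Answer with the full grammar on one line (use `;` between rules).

S ::= c a S' | c c C S'; E ::= b | a E | a; C ::= a | E c | a c E | c c c; S' ::= b S' | ε

Directly left-recursive nonterminal: S.
For S: α = {b}, β = {c a, c c C}. Rewrite as S → β S' and S' → α S' | ε.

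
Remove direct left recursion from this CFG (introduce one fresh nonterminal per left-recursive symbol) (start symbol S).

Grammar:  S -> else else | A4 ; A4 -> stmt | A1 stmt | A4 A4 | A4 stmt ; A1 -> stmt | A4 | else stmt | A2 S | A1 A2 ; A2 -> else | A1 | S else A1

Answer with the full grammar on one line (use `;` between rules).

S -> else else | A4; A4 -> stmt A4' | A1 stmt A4'; A1 -> stmt A1' | A4 A1' | else stmt A1' | A2 S A1'; A2 -> else | A1 | S else A1; A4' -> A4 A4' | stmt A4' | ε; A1' -> A2 A1' | ε

Directly left-recursive nonterminals: A4, A1.
For A4: α = {A4, stmt}, β = {stmt, A1 stmt}. Rewrite as A4 → β A4' and A4' → α A4' | ε.
For A1: α = {A2}, β = {stmt, A4, else stmt, A2 S}. Rewrite as A1 → β A1' and A1' → α A1' | ε.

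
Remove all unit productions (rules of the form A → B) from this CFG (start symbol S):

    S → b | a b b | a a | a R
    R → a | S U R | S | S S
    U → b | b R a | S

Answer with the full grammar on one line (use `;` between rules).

S → b | a b b | a a | a R; R → b | a b b | a a | a R | a | S U R | S S; U → b | b R a | a b b | a a | a R

Unit pairs: R ⇒* {S}; U ⇒* {S}.
For each unit pair (A, B), copy every non-unit production of B to A, then drop all unit productions.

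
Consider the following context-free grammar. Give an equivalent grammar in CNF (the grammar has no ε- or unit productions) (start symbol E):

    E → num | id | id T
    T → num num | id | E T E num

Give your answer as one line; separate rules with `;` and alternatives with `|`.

Introduce a nonterminal for each terminal appearing in a rule of length ≥ 2: X1 → id, X2 → num.
Binarize each right-hand side of length ≥ 3 by chaining fresh nonterminals (Y1, Y2, …): affected rules were T → E T E X2.

E → num | id | X1 T; T → X2 X2 | id | E Y1; X1 → id; X2 → num; Y1 → T Y2; Y2 → E X2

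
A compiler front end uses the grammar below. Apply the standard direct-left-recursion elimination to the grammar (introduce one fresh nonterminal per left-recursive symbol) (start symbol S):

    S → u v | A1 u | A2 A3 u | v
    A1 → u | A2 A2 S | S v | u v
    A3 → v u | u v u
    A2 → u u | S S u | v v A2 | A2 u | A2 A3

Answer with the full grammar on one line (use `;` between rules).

Directly left-recursive nonterminal: A2.
For A2: α = {u, A3}, β = {u u, S S u, v v A2}. Rewrite as A2 → β A2' and A2' → α A2' | ε.

S → u v | A1 u | A2 A3 u | v; A1 → u | A2 A2 S | S v | u v; A3 → v u | u v u; A2 → u u A2' | S S u A2' | v v A2 A2'; A2' → u A2' | A3 A2' | ε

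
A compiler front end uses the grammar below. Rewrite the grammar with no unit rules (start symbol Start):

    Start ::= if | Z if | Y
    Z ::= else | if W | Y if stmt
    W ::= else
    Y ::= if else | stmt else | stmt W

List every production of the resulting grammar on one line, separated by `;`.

Start ::= if | Z if | if else | stmt else | stmt W; Z ::= else | if W | Y if stmt; W ::= else; Y ::= if else | stmt else | stmt W

Unit pairs: Start ⇒* {Y}.
For each unit pair (A, B), copy every non-unit production of B to A, then drop all unit productions.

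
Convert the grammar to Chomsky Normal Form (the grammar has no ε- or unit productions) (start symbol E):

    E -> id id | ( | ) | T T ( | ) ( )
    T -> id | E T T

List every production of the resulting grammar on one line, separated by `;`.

E -> X1 X1 | ( | ) | T Y1 | X3 Y2; T -> id | E Y3; X1 -> id; X2 -> (; X3 -> ); Y1 -> T X2; Y2 -> X2 X3; Y3 -> T T

Introduce a nonterminal for each terminal appearing in a rule of length ≥ 2: X1 → id, X2 → (, X3 → ).
Binarize each right-hand side of length ≥ 3 by chaining fresh nonterminals (Y1, Y2, …): affected rules were E → T T X2; E → X3 X2 X3; T → E T T.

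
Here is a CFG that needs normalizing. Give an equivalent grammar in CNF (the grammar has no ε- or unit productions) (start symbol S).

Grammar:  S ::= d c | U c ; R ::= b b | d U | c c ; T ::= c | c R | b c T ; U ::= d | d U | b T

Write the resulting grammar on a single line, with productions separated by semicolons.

Introduce a nonterminal for each terminal appearing in a rule of length ≥ 2: X1 → d, X2 → c, X3 → b.
Binarize each right-hand side of length ≥ 3 by chaining fresh nonterminals (Y1, Y2, …): affected rules were T → X3 X2 T.

S ::= X1 X2 | U X2; R ::= X3 X3 | X1 U | X2 X2; T ::= c | X2 R | X3 Y1; U ::= d | X1 U | X3 T; X1 ::= d; X2 ::= c; X3 ::= b; Y1 ::= X2 T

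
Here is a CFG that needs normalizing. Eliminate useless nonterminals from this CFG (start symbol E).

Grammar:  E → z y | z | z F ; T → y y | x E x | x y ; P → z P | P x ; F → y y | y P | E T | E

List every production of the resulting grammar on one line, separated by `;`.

Generating nonterminals: {E, F, T}.
Reachable from E after that: {E, F, T}.
Removed useless symbols: {P} and every production mentioning them.

E → z y | z | z F; T → y y | x E x | x y; F → y y | E T | E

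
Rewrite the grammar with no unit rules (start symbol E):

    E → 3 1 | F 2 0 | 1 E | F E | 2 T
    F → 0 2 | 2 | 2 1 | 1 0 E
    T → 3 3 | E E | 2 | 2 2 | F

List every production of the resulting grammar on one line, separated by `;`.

Unit pairs: T ⇒* {F}.
Replace each nonterminal's rules with the union of the non-unit rules of every nonterminal it unit-derives.

E → 3 1 | F 2 0 | 1 E | F E | 2 T; F → 0 2 | 2 | 2 1 | 1 0 E; T → 0 2 | 2 | 2 1 | 1 0 E | 3 3 | E E | 2 2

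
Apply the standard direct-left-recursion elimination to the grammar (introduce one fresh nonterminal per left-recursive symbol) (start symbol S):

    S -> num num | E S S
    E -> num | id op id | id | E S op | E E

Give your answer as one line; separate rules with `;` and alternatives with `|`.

E is directly left-recursive.
For E: α = {S op, E}, β = {num, id op id, id}. Rewrite as E → β E' and E' → α E' | ε.

S -> num num | E S S; E -> num E' | id op id E' | id E'; E' -> S op E' | E E' | ε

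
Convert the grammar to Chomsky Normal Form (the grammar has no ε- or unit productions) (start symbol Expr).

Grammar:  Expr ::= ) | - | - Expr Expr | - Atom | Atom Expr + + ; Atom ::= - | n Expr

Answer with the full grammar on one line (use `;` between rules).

Expr ::= ) | - | X1 Y1 | X1 Atom | Atom Y2; Atom ::= - | X3 Expr; X1 ::= -; X2 ::= +; X3 ::= n; Y1 ::= Expr Expr; Y2 ::= Expr Y3; Y3 ::= X2 X2

Introduce a nonterminal for each terminal appearing in a rule of length ≥ 2: X1 → -, X2 → +, X3 → n.
Binarize each right-hand side of length ≥ 3 by chaining fresh nonterminals (Y1, Y2, …): affected rules were Expr → X1 Expr Expr; Expr → Atom Expr X2 X2.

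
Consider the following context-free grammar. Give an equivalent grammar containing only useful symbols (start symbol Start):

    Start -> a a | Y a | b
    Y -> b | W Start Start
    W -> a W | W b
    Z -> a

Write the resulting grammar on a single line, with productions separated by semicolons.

Start -> a a | Y a | b; Y -> b

Generating nonterminals: {Start, Y, Z}.
Reachable from Start after that: {Start, Y}.
Removed useless symbols: {W, Z} and every production mentioning them.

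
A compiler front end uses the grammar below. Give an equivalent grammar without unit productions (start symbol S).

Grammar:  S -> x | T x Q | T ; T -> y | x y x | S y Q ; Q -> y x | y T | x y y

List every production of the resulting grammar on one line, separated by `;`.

Unit pairs: S ⇒* {T}.
For each unit pair (A, B), copy every non-unit production of B to A, then drop all unit productions.

S -> x | T x Q | y | x y x | S y Q; T -> y | x y x | S y Q; Q -> y x | y T | x y y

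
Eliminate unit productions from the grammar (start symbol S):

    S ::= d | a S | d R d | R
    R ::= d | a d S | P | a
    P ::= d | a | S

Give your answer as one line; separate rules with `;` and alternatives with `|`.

Unit pairs: P ⇒* {R, S}; R ⇒* {P, S}; S ⇒* {P, R}.
For every A with A ⇒* B via unit rules, add B's non-unit alternatives to A; then delete every rule of the form X → Y.

S ::= d | a S | d R d | a | a d S; R ::= d | a S | d R d | a | a d S; P ::= d | a S | d R d | a | a d S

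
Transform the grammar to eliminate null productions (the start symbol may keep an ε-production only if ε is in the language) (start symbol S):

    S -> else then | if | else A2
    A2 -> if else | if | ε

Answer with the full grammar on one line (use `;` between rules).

The nullable symbols are {A2}.
ε ∉ L(G), so no ε-production is kept.
Expand every rule over subsets of its nullable positions: S → else A2 gives else A2 | else.

S -> else then | if | else A2 | else; A2 -> if else | if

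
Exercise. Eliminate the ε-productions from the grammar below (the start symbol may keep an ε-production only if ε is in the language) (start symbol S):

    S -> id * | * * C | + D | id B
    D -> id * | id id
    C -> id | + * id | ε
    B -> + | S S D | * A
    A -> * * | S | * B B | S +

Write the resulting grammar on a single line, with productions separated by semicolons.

Nullable set = {C}.
ε ∉ L(G), so no ε-production is kept.
Add the nullable-subset variants: S → * * C gives * * C | * *.

S -> id * | * * C | * * | + D | id B; D -> id * | id id; C -> id | + * id; B -> + | S S D | * A; A -> * * | S | * B B | S +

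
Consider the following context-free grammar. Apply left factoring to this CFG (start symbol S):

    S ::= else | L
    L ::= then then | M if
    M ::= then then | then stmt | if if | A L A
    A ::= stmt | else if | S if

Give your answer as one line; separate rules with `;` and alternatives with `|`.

S ::= else | L; L ::= then then | M if; M ::= if if | A L A | then M'; A ::= stmt | else if | S if; M' ::= then | stmt

M has alternatives sharing prefix 'then': factor to M → then M' with M' → then | stmt.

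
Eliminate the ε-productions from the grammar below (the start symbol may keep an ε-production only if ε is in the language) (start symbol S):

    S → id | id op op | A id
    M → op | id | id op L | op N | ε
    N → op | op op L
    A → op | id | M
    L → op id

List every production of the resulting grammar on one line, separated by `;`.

Nullable set = {A, M}.
ε ∉ L(G), so no ε-production is kept.

S → id | id op op | A id; M → op | id | id op L | op N; N → op | op op L; A → op | id | M; L → op id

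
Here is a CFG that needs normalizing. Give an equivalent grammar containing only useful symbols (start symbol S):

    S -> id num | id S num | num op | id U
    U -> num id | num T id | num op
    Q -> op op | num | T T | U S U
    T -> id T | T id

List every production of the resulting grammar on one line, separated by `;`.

Generating nonterminals: {Q, S, U}.
Reachable from S after that: {S, U}.
Removed useless symbols: {Q, T} and every production mentioning them.

S -> id num | id S num | num op | id U; U -> num id | num op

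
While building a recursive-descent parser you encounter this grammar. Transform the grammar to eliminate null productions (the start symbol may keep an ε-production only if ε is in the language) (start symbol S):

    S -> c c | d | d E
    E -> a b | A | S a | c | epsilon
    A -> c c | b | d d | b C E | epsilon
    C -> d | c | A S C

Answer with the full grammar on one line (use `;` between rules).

Nullable set = {A, E}.
ε ∉ L(G), so no ε-production is kept.
Add the nullable-subset variants: A → b C E gives b C E | b C. C → A S C gives A S C | S C.

S -> c c | d | d E; E -> a b | A | S a | c; A -> c c | b | d d | b C E | b C; C -> d | c | A S C | S C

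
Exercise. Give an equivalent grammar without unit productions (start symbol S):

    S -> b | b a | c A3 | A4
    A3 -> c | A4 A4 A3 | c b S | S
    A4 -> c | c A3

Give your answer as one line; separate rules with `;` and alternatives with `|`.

Unit pairs: A3 ⇒* {A4, S}; S ⇒* {A4}.
For every A with A ⇒* B via unit rules, add B's non-unit alternatives to A; then delete every rule of the form X → Y.

S -> c | c A3 | b | b a; A3 -> c | c A3 | b | b a | A4 A4 A3 | c b S; A4 -> c | c A3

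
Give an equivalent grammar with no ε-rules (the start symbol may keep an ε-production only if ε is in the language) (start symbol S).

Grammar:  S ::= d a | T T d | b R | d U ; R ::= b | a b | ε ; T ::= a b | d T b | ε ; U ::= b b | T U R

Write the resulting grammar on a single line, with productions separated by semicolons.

Nullable set = {R, T}.
ε ∉ L(G), so no ε-production is kept.
Add the nullable-subset variants: S → T T d gives T T d | T d | d. S → b R gives b R | b. T → d T b gives d T b | d b. U → T U R gives T U R | T U | U R.

S ::= d a | T T d | T d | d | b R | b | d U; R ::= b | a b; T ::= a b | d T b | d b; U ::= b b | T U R | T U | U R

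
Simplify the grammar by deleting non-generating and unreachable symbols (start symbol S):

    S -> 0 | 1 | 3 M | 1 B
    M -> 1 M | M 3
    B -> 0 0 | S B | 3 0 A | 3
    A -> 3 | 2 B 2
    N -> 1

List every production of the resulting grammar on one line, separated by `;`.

S -> 0 | 1 | 1 B; B -> 0 0 | S B | 3 0 A | 3; A -> 3 | 2 B 2

Generating nonterminals: {A, B, N, S}.
Reachable from S after that: {A, B, S}.
Removed useless symbols: {M, N} and every production mentioning them.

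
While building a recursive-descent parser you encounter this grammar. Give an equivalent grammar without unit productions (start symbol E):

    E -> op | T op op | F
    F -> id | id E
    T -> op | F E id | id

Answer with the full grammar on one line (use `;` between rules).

Unit pairs: E ⇒* {F}.
For each unit pair (A, B), copy every non-unit production of B to A, then drop all unit productions.

E -> op | T op op | id | id E; F -> id | id E; T -> op | F E id | id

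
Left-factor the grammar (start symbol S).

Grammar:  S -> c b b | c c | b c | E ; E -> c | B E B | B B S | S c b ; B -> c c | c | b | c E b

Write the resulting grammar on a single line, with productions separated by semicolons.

S -> b c | E | c S'; E -> c | S c b | B E'; B -> b | c B'; S' -> b b | c; E' -> E B | B S; B' -> c | epsilon | E b

S has alternatives sharing prefix 'c': factor to S → c S' with S' → b b | c.
E has alternatives sharing prefix 'B': factor to E → B E' with E' → E B | B S.
B has alternatives sharing prefix 'c': factor to B → c B' with B' → c | ε | E b.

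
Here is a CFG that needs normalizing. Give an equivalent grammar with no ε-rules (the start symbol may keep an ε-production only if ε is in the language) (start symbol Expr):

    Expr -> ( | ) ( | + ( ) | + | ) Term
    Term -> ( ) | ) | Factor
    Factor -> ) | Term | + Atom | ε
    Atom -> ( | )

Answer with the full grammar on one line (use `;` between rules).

Nullable set = {Factor, Term}.
ε ∉ L(G), so no ε-production is kept.
Expand every rule over subsets of its nullable positions: Expr → ) Term gives ) Term | ).

Expr -> ( | ) ( | + ( ) | + | ) Term | ); Term -> ( ) | ) | Factor; Factor -> ) | Term | + Atom; Atom -> ( | )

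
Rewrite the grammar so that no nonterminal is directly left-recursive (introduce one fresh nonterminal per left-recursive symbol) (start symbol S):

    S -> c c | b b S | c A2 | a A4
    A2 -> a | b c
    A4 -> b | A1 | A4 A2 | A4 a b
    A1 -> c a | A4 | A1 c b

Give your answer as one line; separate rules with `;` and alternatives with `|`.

A4, A1 are directly left-recursive.
For A4: α = {A2, a b}, β = {b, A1}. Rewrite as A4 → β A4' and A4' → α A4' | ε.
For A1: α = {c b}, β = {c a, A4}. Rewrite as A1 → β A1' and A1' → α A1' | ε.

S -> c c | b b S | c A2 | a A4; A2 -> a | b c; A4 -> b A4' | A1 A4'; A1 -> c a A1' | A4 A1'; A4' -> A2 A4' | a b A4' | ε; A1' -> c b A1' | ε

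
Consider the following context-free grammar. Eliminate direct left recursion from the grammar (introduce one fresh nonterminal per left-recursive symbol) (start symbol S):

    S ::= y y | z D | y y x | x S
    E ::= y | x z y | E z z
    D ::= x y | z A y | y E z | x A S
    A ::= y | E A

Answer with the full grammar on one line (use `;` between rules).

S ::= y y | z D | y y x | x S; E ::= y E' | x z y E'; D ::= x y | z A y | y E z | x A S; A ::= y | E A; E' ::= z z E' | ε

Left recursion appears on E.
For E: α = {z z}, β = {y, x z y}. Rewrite as E → β E' and E' → α E' | ε.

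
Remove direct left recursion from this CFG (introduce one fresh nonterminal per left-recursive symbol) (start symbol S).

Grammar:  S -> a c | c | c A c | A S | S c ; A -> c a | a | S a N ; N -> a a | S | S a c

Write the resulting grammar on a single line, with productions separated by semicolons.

S -> a c S' | c S' | c A c S' | A S S'; A -> c a | a | S a N; N -> a a | S | S a c; S' -> c S' | ε

Directly left-recursive nonterminal: S.
For S: α = {c}, β = {a c, c, c A c, A S}. Rewrite as S → β S' and S' → α S' | ε.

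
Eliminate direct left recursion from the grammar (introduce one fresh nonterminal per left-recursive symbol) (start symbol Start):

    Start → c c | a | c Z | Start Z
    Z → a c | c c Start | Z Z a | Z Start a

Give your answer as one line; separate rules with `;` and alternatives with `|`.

Start → c c Start1 | a Start1 | c Z Start1; Z → a c Z1 | c c Start Z1; Start1 → Z Start1 | eps; Z1 → Z a Z1 | Start a Z1 | eps

Start, Z are directly left-recursive.
For Start: α = {Z}, β = {c c, a, c Z}. Rewrite as Start → β Start1 and Start1 → α Start1 | ε.
For Z: α = {Z a, Start a}, β = {a c, c c Start}. Rewrite as Z → β Z1 and Z1 → α Z1 | ε.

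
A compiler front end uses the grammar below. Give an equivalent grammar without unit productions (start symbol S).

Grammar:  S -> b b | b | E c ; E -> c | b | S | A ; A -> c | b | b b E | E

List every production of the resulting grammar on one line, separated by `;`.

Unit pairs: A ⇒* {E, S}; E ⇒* {A, S}.
For every A with A ⇒* B via unit rules, add B's non-unit alternatives to A; then delete every rule of the form X → Y.

S -> b b | b | E c; E -> c | b | b b | E c | b b E; A -> c | b | b b | E c | b b E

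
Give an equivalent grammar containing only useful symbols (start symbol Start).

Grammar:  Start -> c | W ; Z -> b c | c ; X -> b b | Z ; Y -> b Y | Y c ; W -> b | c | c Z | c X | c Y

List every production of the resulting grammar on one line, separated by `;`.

Generating nonterminals: {Start, W, X, Z}.
Reachable from Start after that: {Start, W, X, Z}.
Removed useless symbols: {Y} and every production mentioning them.

Start -> c | W; Z -> b c | c; X -> b b | Z; W -> b | c | c Z | c X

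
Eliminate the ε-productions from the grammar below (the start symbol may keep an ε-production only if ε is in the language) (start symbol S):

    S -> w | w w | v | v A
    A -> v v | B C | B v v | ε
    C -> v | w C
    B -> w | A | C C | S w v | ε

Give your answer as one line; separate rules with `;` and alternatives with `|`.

S -> w | w w | v | v A; A -> v v | B C | C | B v v; C -> v | w C; B -> w | A | C C | S w v

Nullable set = {A, B}.
ε ∉ L(G), so no ε-production is kept.
Add the nullable-subset variants: A → B C gives B C | C.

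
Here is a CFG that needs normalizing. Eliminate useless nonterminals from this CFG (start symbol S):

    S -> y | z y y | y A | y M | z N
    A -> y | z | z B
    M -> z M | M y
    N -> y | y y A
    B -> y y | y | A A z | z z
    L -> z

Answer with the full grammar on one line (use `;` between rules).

Generating nonterminals: {A, B, L, N, S}.
Reachable from S after that: {A, B, N, S}.
Removed useless symbols: {L, M} and every production mentioning them.

S -> y | z y y | y A | z N; A -> y | z | z B; N -> y | y y A; B -> y y | y | A A z | z z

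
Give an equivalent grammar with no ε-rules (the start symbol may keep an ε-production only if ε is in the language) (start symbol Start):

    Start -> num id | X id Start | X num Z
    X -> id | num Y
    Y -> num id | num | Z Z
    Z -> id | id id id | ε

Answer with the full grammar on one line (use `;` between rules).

Nullable set = {Y, Z}.
ε ∉ L(G), so no ε-production is kept.
Expand every rule over subsets of its nullable positions: Start → X num Z gives X num Z | X num. X → num Y gives num Y | num. Y → Z Z gives Z Z | Z.

Start -> num id | X id Start | X num Z | X num; X -> id | num Y | num; Y -> num id | num | Z Z | Z; Z -> id | id id id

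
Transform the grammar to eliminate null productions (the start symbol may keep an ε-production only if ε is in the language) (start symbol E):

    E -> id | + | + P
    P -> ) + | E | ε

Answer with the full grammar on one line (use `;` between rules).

Nullable nonterminals: {P}.
ε ∉ L(G), so no ε-production is kept.

E -> id | + | + P; P -> ) + | E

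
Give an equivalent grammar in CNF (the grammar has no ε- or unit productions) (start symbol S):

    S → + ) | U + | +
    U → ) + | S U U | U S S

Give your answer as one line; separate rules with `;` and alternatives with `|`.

S → X1 X2 | U X1 | +; U → X2 X1 | S Y1 | U Y2; X1 → +; X2 → ); Y1 → U U; Y2 → S S

Introduce a nonterminal for each terminal appearing in a rule of length ≥ 2: X1 → +, X2 → ).
Binarize each right-hand side of length ≥ 3 by chaining fresh nonterminals (Y1, Y2, …): affected rules were U → S U U; U → U S S.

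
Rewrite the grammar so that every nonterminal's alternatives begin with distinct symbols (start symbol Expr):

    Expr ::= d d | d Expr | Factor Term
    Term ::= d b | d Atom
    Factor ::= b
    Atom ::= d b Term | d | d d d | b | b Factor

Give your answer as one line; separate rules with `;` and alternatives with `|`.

Expr has alternatives sharing prefix 'd': factor to Expr → d Expr1 with Expr1 → d | Expr.
Term has alternatives sharing prefix 'd': factor to Term → d Term1 with Term1 → b | Atom.
Atom has alternatives sharing prefix 'd': factor to Atom → d Atom1 with Atom1 → b Term | ε | d d.
Atom has alternatives sharing prefix 'b': factor to Atom → b Atom2 with Atom2 → ε | Factor.

Expr ::= Factor Term | d Expr1; Term ::= d Term1; Factor ::= b; Atom ::= d Atom1 | b Atom2; Expr1 ::= d | Expr; Term1 ::= b | Atom; Atom1 ::= b Term | eps | d d; Atom2 ::= eps | Factor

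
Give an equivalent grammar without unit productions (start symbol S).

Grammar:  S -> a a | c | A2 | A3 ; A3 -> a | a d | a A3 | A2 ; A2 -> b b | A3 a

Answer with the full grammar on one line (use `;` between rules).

Unit pairs: A3 ⇒* {A2}; S ⇒* {A2, A3}.
For each unit pair (A, B), copy every non-unit production of B to A, then drop all unit productions.

S -> b b | A3 a | a a | c | a | a d | a A3; A3 -> b b | A3 a | a | a d | a A3; A2 -> b b | A3 a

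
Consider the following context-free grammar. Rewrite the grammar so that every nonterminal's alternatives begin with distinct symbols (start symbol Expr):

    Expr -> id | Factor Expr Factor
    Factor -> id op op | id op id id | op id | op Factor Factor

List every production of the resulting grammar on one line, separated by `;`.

Factor has alternatives sharing prefix 'id op': factor to Factor → id op Factor1 with Factor1 → op | id id.
Factor has alternatives sharing prefix 'op': factor to Factor → op Factor2 with Factor2 → id | Factor Factor.

Expr -> id | Factor Expr Factor; Factor -> id op Factor1 | op Factor2; Factor1 -> op | id id; Factor2 -> id | Factor Factor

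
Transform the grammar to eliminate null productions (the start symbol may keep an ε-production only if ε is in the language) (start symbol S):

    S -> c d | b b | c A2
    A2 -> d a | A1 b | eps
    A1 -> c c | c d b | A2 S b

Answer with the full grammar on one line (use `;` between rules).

S -> c d | b b | c A2 | c; A2 -> d a | A1 b; A1 -> c c | c d b | A2 S b | S b

Nullable nonterminals: {A2}.
ε ∉ L(G), so no ε-production is kept.
Expand every rule over subsets of its nullable positions: S → c A2 gives c A2 | c. A1 → A2 S b gives A2 S b | S b.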